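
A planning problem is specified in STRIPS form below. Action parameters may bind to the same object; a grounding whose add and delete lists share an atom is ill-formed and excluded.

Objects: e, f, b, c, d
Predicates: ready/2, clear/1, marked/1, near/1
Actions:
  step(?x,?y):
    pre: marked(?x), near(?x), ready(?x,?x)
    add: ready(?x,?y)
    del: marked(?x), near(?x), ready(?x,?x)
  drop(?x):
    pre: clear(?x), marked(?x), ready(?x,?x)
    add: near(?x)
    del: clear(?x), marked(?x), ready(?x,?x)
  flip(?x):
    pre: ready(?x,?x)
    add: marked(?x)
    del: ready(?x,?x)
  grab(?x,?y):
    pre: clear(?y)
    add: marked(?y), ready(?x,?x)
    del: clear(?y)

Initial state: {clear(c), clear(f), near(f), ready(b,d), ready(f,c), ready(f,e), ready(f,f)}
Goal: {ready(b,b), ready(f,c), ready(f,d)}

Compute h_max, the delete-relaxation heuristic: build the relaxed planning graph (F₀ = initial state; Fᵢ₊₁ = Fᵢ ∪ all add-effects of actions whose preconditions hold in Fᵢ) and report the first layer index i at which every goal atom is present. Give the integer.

F0 = init (7 atoms)
F1 = F0 ∪ {marked(c), marked(f), ready(b,b), ready(c,c), ready(d,d), ready(e,e)}  (13 atoms)
F2 = F1 ∪ {marked(b), marked(d), marked(e), near(c), ready(f,b), ready(f,d)}  (19 atoms)
goal ⊆ F2  ⇒  h_max = 2

2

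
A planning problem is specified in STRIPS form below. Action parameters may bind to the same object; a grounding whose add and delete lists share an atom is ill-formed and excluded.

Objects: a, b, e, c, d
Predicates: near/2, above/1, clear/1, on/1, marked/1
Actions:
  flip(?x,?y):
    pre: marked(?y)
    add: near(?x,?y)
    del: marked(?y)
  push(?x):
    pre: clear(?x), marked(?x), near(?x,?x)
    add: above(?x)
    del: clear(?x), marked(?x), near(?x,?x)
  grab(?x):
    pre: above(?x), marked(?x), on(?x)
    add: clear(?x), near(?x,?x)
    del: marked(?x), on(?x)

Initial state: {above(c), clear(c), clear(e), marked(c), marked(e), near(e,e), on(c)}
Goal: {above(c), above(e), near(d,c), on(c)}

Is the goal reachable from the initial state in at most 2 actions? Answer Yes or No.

1. flip(d,c)  →  {above(c), clear(c), clear(e), marked(e), near(d,c), near(e,e), on(c)}
2. push(e)  →  {above(c), above(e), clear(c), near(d,c), on(c)}
optimal plan length = 2; 2 ≤ 2

Yes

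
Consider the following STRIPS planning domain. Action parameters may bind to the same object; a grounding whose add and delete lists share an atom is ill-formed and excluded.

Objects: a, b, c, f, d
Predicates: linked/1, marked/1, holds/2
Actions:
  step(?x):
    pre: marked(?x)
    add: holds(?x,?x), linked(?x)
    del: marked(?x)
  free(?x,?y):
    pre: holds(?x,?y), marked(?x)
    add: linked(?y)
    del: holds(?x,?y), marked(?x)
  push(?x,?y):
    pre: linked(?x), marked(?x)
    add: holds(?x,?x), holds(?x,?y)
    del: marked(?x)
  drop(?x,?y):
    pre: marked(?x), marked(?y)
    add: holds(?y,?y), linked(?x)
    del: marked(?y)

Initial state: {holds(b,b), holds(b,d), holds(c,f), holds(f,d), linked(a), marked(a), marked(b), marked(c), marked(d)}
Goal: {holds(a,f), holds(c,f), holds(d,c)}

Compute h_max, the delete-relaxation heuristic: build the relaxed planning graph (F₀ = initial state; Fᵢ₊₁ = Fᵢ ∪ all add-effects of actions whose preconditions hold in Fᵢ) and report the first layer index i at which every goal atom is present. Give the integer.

2

F0 = init (9 atoms)
F1 = F0 ∪ {holds(a,a), holds(a,b), holds(a,c), holds(a,d), holds(a,f), holds(c,c), holds(d,d), linked(b), linked(c), linked(d), linked(f)}  (20 atoms)
F2 = F1 ∪ {holds(b,a), holds(b,c), holds(b,f), holds(c,a), holds(c,b), holds(c,d), holds(d,a), holds(d,b), holds(d,c), holds(d,f)}  (30 atoms)
goal ⊆ F2  ⇒  h_max = 2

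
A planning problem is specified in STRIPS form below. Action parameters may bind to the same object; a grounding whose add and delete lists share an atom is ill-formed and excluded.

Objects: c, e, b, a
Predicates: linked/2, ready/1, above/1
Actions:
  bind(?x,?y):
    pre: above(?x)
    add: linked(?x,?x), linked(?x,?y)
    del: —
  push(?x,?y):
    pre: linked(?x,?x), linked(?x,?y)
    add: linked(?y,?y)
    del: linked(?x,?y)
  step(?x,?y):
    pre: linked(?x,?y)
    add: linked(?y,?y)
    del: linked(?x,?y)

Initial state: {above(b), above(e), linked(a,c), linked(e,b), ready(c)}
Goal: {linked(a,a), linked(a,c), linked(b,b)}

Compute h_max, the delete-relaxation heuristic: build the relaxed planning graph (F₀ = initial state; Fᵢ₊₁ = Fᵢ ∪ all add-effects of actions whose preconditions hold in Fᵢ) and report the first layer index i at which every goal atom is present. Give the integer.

2

F0 = init (5 atoms)
F1 = F0 ∪ {linked(b,a), linked(b,b), linked(b,c), linked(b,e), linked(c,c), linked(e,a), linked(e,c), linked(e,e)}  (13 atoms)
F2 = F1 ∪ {linked(a,a)}  (14 atoms)
goal ⊆ F2  ⇒  h_max = 2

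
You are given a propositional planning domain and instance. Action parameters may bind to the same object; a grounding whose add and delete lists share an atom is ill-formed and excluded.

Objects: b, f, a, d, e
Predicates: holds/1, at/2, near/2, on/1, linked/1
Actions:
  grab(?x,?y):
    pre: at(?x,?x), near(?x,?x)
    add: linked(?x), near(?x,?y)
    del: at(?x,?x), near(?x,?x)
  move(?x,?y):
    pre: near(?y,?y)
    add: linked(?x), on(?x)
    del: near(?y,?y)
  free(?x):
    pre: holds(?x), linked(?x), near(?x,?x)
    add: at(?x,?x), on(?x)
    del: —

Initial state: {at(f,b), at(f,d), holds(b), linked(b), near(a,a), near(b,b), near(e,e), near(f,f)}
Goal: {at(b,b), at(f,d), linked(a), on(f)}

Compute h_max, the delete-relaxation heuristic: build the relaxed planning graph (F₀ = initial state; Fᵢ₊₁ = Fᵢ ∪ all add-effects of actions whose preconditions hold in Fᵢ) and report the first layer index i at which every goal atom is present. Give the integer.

F0 = init (8 atoms)
F1 = F0 ∪ {at(b,b), linked(a), linked(d), linked(e), linked(f), on(a), on(b), on(d), on(e), on(f)}  (18 atoms)
goal ⊆ F1  ⇒  h_max = 1

1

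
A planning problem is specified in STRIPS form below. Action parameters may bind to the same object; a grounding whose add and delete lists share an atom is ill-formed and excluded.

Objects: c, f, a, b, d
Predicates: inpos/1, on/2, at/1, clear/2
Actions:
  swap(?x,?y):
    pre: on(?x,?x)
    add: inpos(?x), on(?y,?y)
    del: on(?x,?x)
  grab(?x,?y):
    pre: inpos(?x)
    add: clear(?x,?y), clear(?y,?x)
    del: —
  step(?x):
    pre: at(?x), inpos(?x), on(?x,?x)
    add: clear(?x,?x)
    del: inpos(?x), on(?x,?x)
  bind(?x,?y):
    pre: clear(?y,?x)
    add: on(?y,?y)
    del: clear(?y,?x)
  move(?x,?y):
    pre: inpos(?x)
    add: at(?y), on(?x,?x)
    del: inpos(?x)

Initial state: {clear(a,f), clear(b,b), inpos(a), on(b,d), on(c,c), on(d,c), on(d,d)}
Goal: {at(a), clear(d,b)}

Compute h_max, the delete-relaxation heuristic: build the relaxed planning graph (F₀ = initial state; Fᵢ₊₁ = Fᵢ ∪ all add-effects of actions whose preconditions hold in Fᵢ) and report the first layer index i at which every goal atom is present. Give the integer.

2

F0 = init (7 atoms)
F1 = F0 ∪ {at(a), at(b), at(c), at(d), at(f), clear(a,a), clear(a,b), clear(a,c), clear(a,d), clear(b,a), clear(c,a), clear(d,a), clear(f,a), inpos(c), inpos(d), on(a,a), on(b,b), on(f,f)}  (25 atoms)
F2 = F1 ∪ {clear(b,c), clear(b,d), clear(c,b), clear(c,c), clear(c,d), clear(c,f), clear(d,b), clear(d,c), clear(d,d), clear(d,f), clear(f,c), clear(f,d), inpos(b), inpos(f)}  (39 atoms)
goal ⊆ F2  ⇒  h_max = 2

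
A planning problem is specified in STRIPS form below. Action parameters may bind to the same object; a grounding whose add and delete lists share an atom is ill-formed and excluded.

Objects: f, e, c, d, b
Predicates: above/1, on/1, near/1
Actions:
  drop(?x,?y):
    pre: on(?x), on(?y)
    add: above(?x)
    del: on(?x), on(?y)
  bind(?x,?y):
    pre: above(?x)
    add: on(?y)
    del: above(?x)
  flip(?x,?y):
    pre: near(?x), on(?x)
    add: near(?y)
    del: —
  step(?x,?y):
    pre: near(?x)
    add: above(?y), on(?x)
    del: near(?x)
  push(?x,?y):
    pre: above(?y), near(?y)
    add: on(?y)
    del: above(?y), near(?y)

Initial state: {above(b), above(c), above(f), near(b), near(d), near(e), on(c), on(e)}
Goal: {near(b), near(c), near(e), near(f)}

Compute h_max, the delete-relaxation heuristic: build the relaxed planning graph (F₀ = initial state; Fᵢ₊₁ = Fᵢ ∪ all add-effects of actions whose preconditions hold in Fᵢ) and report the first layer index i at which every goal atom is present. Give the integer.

1

F0 = init (8 atoms)
F1 = F0 ∪ {above(d), above(e), near(c), near(f), on(b), on(d), on(f)}  (15 atoms)
goal ⊆ F1  ⇒  h_max = 1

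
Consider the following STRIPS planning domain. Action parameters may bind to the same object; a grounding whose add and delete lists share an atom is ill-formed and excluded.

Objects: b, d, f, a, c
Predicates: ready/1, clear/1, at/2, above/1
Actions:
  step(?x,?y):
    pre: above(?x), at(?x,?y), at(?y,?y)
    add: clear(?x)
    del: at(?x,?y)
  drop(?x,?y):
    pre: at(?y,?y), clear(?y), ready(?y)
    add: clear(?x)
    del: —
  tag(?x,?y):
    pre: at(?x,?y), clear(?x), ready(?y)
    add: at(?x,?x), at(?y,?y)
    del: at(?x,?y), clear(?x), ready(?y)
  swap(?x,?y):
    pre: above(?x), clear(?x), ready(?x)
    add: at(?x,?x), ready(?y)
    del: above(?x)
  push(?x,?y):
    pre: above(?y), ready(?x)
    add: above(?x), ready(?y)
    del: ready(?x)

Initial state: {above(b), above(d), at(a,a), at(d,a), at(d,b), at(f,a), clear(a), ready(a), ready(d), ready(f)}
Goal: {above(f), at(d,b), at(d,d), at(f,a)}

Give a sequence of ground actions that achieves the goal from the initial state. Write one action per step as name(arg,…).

step(d,a); swap(d,b); push(f,b)

1. step(d,a)  →  {above(b), above(d), at(a,a), at(d,b), at(f,a), clear(a), clear(d), ready(a), ready(d), ready(f)}
2. swap(d,b)  →  {above(b), at(a,a), at(d,b), at(d,d), at(f,a), clear(a), clear(d), ready(a), ready(b), ready(d), ready(f)}
3. push(f,b)  →  {above(b), above(f), at(a,a), at(d,b), at(d,d), at(f,a), clear(a), clear(d), ready(a), ready(b), ready(d)}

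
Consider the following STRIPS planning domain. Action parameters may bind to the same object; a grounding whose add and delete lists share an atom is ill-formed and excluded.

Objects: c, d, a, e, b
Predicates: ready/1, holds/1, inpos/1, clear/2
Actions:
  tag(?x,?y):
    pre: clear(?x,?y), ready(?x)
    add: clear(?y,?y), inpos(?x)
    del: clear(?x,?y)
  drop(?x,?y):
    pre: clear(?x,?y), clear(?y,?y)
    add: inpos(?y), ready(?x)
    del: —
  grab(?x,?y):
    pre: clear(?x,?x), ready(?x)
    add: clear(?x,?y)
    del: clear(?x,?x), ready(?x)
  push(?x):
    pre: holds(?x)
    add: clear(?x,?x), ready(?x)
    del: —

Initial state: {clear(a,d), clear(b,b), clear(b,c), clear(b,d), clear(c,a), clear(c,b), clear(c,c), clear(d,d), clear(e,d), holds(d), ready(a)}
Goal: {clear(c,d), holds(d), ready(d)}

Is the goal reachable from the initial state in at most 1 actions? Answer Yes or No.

No

1. drop(c,c)  →  {clear(a,d), clear(b,b), clear(b,c), clear(b,d), clear(c,a), clear(c,b), clear(c,c), clear(d,d), clear(e,d), holds(d), inpos(c), ready(a), ready(c)}
2. drop(d,d)  →  {clear(a,d), clear(b,b), clear(b,c), clear(b,d), clear(c,a), clear(c,b), clear(c,c), clear(d,d), clear(e,d), holds(d), inpos(c), inpos(d), ready(a), ready(c), ready(d)}
3. grab(c,d)  →  {clear(a,d), clear(b,b), clear(b,c), clear(b,d), clear(c,a), clear(c,b), clear(c,d), clear(d,d), clear(e,d), holds(d), inpos(c), inpos(d), ready(a), ready(d)}
optimal plan length = 3; 3 > 1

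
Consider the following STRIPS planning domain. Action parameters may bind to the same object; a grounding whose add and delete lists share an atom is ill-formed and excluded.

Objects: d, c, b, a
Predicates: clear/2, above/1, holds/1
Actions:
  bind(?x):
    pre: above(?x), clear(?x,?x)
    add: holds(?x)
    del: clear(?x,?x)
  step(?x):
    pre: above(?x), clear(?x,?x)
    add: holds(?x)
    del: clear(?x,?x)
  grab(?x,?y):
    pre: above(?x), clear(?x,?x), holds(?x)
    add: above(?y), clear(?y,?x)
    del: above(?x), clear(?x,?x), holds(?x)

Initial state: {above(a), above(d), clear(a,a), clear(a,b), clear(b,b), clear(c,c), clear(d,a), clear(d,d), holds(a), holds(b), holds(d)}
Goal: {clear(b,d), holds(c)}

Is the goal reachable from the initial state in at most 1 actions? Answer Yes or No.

1. grab(d,b)  →  {above(a), above(b), clear(a,a), clear(a,b), clear(b,b), clear(b,d), clear(c,c), clear(d,a), holds(a), holds(b)}
2. grab(b,c)  →  {above(a), above(c), clear(a,a), clear(a,b), clear(b,d), clear(c,b), clear(c,c), clear(d,a), holds(a)}
3. bind(c)  →  {above(a), above(c), clear(a,a), clear(a,b), clear(b,d), clear(c,b), clear(d,a), holds(a), holds(c)}
optimal plan length = 3; 3 > 1

No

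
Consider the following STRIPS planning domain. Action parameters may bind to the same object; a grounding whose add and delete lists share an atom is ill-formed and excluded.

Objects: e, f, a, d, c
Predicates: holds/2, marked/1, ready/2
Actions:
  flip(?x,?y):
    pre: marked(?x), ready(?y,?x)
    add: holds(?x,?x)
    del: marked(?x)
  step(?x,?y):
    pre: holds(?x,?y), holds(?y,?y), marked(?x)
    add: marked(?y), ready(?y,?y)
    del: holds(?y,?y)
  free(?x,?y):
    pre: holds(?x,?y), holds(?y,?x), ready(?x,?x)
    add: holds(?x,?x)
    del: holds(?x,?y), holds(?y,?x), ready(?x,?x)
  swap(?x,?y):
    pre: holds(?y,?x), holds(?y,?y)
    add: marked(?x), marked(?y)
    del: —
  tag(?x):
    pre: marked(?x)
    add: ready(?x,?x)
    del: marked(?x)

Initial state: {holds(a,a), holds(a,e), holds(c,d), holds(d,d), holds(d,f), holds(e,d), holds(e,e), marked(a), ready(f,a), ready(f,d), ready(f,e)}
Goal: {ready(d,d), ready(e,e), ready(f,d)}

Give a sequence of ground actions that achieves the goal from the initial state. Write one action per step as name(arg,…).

1. step(a,e)  →  {holds(a,a), holds(a,e), holds(c,d), holds(d,d), holds(d,f), holds(e,d), marked(a), marked(e), ready(e,e), ready(f,a), ready(f,d), ready(f,e)}
2. step(e,d)  →  {holds(a,a), holds(a,e), holds(c,d), holds(d,f), holds(e,d), marked(a), marked(d), marked(e), ready(d,d), ready(e,e), ready(f,a), ready(f,d), ready(f,e)}

step(a,e); step(e,d)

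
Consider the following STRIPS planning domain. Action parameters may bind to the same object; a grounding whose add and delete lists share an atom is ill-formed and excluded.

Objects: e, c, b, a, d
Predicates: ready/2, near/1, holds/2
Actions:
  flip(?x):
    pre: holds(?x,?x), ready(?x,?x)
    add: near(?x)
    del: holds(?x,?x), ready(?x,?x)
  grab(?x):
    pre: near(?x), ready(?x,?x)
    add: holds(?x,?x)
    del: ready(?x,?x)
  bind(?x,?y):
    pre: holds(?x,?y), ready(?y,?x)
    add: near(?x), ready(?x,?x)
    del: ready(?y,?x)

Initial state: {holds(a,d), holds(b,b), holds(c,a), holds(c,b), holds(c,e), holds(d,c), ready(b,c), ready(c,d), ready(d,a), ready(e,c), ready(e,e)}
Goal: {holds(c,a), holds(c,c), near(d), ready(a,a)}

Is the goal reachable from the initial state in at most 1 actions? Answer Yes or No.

1. bind(c,e)  →  {holds(a,d), holds(b,b), holds(c,a), holds(c,b), holds(c,e), holds(d,c), near(c), ready(b,c), ready(c,c), ready(c,d), ready(d,a), ready(e,e)}
2. grab(c)  →  {holds(a,d), holds(b,b), holds(c,a), holds(c,b), holds(c,c), holds(c,e), holds(d,c), near(c), ready(b,c), ready(c,d), ready(d,a), ready(e,e)}
3. bind(a,d)  →  {holds(a,d), holds(b,b), holds(c,a), holds(c,b), holds(c,c), holds(c,e), holds(d,c), near(a), near(c), ready(a,a), ready(b,c), ready(c,d), ready(e,e)}
4. bind(d,c)  →  {holds(a,d), holds(b,b), holds(c,a), holds(c,b), holds(c,c), holds(c,e), holds(d,c), near(a), near(c), near(d), ready(a,a), ready(b,c), ready(d,d), ready(e,e)}
optimal plan length = 4; 4 > 1

No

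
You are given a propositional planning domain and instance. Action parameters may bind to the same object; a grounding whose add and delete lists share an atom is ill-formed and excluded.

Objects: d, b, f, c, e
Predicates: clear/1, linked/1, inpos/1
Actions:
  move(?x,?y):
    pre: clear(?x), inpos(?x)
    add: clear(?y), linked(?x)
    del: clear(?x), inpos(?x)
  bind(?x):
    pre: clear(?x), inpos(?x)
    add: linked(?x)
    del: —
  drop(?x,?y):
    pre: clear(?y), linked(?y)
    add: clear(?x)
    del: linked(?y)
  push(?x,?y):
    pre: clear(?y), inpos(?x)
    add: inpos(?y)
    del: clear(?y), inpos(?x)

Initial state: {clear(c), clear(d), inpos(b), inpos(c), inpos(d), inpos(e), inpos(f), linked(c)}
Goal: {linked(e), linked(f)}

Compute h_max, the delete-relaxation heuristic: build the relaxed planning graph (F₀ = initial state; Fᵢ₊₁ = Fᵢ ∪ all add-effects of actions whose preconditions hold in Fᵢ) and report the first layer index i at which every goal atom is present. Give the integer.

2

F0 = init (8 atoms)
F1 = F0 ∪ {clear(b), clear(e), clear(f), linked(d)}  (12 atoms)
F2 = F1 ∪ {linked(b), linked(e), linked(f)}  (15 atoms)
goal ⊆ F2  ⇒  h_max = 2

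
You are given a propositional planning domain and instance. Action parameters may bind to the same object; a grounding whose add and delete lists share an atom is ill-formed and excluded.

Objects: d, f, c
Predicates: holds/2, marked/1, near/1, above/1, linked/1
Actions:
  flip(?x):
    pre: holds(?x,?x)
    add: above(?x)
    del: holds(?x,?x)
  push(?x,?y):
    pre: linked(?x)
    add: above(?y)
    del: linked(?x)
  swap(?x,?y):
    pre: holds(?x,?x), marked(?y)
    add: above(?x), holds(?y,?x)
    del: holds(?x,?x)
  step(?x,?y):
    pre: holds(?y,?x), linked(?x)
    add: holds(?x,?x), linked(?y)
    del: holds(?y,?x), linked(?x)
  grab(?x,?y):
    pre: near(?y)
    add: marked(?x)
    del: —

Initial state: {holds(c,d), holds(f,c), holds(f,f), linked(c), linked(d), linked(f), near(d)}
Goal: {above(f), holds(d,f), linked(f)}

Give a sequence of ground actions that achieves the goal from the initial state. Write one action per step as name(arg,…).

grab(d,d); swap(f,d)

1. grab(d,d)  →  {holds(c,d), holds(f,c), holds(f,f), linked(c), linked(d), linked(f), marked(d), near(d)}
2. swap(f,d)  →  {above(f), holds(c,d), holds(d,f), holds(f,c), linked(c), linked(d), linked(f), marked(d), near(d)}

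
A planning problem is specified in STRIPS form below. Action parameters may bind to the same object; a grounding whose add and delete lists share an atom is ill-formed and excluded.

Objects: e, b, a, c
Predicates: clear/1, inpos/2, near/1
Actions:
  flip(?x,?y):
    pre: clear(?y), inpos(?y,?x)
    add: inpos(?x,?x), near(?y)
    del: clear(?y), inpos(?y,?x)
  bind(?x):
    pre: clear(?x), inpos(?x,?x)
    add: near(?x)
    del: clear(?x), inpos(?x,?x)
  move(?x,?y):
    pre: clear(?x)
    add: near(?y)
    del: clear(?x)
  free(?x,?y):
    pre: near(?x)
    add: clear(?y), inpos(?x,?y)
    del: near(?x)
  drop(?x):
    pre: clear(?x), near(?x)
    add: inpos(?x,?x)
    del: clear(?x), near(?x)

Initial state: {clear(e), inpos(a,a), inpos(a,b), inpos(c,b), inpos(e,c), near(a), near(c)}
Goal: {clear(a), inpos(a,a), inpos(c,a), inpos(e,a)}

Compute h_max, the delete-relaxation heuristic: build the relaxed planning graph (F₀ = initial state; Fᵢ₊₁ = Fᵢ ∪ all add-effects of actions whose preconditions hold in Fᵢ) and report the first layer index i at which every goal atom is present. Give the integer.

F0 = init (7 atoms)
F1 = F0 ∪ {clear(a), clear(b), clear(c), inpos(a,c), inpos(a,e), inpos(c,a), inpos(c,c), inpos(c,e), near(b), near(e)}  (17 atoms)
F2 = F1 ∪ {inpos(b,a), inpos(b,b), inpos(b,c), inpos(b,e), inpos(e,a), inpos(e,b), inpos(e,e)}  (24 atoms)
goal ⊆ F2  ⇒  h_max = 2

2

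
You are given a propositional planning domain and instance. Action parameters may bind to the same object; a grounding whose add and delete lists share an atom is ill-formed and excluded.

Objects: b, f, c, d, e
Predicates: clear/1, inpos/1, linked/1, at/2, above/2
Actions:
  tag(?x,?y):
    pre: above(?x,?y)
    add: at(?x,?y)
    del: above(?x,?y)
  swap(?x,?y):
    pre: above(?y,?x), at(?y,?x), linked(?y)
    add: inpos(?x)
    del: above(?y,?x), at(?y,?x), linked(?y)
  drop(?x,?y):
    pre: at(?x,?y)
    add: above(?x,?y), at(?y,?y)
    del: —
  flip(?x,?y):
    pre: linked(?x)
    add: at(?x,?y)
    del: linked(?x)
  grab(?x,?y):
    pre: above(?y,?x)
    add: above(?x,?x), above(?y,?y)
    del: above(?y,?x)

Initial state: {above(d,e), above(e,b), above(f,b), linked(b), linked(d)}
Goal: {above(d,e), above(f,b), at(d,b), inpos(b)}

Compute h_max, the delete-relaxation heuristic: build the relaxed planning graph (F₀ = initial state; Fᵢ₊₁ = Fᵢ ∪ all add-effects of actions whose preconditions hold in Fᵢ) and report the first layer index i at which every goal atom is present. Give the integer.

F0 = init (5 atoms)
F1 = F0 ∪ {above(b,b), above(d,d), above(e,e), above(f,f), at(b,b), at(b,c), at(b,d), at(b,e), at(b,f), at(d,b), at(d,c), at(d,d), at(d,e), at(d,f), at(e,b), at(f,b)}  (21 atoms)
F2 = F1 ∪ {above(b,c), above(b,d), above(b,e), above(b,f), above(d,b), above(d,c), above(d,f), at(c,c), at(e,e), at(f,f), inpos(b), inpos(d), inpos(e)}  (34 atoms)
goal ⊆ F2  ⇒  h_max = 2

2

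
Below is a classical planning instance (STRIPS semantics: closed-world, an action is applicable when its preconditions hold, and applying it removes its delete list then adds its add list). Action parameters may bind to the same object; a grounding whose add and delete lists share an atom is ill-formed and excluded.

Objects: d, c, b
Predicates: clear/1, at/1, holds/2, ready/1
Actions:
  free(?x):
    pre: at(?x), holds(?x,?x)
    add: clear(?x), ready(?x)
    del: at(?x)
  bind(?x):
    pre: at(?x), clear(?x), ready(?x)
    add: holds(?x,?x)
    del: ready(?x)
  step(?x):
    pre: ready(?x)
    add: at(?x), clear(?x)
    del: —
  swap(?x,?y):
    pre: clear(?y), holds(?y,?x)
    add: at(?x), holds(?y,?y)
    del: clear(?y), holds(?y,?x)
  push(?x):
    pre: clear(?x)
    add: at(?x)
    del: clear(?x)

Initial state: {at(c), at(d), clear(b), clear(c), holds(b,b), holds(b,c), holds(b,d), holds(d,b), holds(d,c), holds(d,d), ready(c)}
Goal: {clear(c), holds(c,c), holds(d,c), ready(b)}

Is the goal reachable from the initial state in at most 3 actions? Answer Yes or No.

1. bind(c)  →  {at(c), at(d), clear(b), clear(c), holds(b,b), holds(b,c), holds(b,d), holds(c,c), holds(d,b), holds(d,c), holds(d,d)}
2. push(b)  →  {at(b), at(c), at(d), clear(c), holds(b,b), holds(b,c), holds(b,d), holds(c,c), holds(d,b), holds(d,c), holds(d,d)}
3. free(b)  →  {at(c), at(d), clear(b), clear(c), holds(b,b), holds(b,c), holds(b,d), holds(c,c), holds(d,b), holds(d,c), holds(d,d), ready(b)}
optimal plan length = 3; 3 ≤ 3

Yes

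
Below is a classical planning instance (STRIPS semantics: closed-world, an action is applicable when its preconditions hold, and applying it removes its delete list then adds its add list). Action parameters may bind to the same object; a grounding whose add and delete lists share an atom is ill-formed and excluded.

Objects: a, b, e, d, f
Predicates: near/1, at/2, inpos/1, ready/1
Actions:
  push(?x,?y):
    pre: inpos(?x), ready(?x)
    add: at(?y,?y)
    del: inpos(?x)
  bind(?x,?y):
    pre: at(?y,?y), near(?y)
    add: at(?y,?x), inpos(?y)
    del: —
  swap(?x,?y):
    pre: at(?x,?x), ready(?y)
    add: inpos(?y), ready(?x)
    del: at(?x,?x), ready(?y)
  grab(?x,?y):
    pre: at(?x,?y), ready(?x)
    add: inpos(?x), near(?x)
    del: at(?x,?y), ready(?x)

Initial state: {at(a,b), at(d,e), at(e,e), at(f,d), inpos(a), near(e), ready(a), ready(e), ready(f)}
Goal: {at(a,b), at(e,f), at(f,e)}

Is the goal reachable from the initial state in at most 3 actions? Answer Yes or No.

1. push(a,f)  →  {at(a,b), at(d,e), at(e,e), at(f,d), at(f,f), near(e), ready(a), ready(e), ready(f)}
2. bind(f,e)  →  {at(a,b), at(d,e), at(e,e), at(e,f), at(f,d), at(f,f), inpos(e), near(e), ready(a), ready(e), ready(f)}
3. grab(f,d)  →  {at(a,b), at(d,e), at(e,e), at(e,f), at(f,f), inpos(e), inpos(f), near(e), near(f), ready(a), ready(e)}
4. bind(e,f)  →  {at(a,b), at(d,e), at(e,e), at(e,f), at(f,e), at(f,f), inpos(e), inpos(f), near(e), near(f), ready(a), ready(e)}
optimal plan length = 4; 4 > 3

No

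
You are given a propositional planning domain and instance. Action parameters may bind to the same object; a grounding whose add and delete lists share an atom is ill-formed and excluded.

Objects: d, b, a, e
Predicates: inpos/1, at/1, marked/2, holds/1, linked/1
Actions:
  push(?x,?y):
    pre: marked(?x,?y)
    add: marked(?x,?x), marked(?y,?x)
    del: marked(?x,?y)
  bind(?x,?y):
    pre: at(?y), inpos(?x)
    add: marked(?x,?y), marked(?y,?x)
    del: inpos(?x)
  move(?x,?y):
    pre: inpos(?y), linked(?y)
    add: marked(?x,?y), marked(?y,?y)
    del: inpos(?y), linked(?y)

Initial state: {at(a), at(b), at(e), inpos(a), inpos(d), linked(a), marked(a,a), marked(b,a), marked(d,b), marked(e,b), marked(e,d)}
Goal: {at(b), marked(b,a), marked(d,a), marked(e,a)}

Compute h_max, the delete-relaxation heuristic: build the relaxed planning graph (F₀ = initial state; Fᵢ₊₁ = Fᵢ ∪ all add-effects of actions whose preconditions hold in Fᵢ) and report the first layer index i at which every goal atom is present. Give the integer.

F0 = init (11 atoms)
F1 = F0 ∪ {marked(a,b), marked(a,d), marked(a,e), marked(b,b), marked(b,d), marked(b,e), marked(d,a), marked(d,d), marked(d,e), marked(e,a), marked(e,e)}  (22 atoms)
goal ⊆ F1  ⇒  h_max = 1

1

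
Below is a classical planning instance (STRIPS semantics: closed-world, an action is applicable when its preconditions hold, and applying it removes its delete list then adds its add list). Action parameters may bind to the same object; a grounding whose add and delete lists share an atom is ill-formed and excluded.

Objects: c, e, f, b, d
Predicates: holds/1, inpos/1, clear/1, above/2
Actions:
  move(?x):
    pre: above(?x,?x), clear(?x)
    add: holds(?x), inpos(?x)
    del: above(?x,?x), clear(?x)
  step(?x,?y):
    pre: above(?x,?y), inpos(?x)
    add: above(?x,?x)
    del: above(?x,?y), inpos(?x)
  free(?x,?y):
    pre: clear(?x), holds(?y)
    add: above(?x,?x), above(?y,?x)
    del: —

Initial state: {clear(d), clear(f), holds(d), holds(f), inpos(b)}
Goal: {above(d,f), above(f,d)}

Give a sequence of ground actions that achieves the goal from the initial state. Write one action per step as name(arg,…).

free(f,d); free(d,f)

1. free(f,d)  →  {above(d,f), above(f,f), clear(d), clear(f), holds(d), holds(f), inpos(b)}
2. free(d,f)  →  {above(d,d), above(d,f), above(f,d), above(f,f), clear(d), clear(f), holds(d), holds(f), inpos(b)}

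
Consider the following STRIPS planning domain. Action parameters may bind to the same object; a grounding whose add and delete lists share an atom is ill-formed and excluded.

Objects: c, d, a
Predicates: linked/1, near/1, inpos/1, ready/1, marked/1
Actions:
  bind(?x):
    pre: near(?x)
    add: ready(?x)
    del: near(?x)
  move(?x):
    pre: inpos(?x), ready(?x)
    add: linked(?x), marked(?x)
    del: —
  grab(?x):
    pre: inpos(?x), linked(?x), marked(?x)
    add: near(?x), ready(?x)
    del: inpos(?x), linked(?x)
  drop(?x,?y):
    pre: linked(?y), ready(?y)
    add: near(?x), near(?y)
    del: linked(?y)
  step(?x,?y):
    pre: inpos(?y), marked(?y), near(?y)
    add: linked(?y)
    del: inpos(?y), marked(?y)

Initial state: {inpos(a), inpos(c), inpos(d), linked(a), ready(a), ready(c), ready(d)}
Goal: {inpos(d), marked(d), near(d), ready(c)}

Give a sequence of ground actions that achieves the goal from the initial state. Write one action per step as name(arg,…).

1. move(d)  →  {inpos(a), inpos(c), inpos(d), linked(a), linked(d), marked(d), ready(a), ready(c), ready(d)}
2. drop(c,d)  →  {inpos(a), inpos(c), inpos(d), linked(a), marked(d), near(c), near(d), ready(a), ready(c), ready(d)}

move(d); drop(c,d)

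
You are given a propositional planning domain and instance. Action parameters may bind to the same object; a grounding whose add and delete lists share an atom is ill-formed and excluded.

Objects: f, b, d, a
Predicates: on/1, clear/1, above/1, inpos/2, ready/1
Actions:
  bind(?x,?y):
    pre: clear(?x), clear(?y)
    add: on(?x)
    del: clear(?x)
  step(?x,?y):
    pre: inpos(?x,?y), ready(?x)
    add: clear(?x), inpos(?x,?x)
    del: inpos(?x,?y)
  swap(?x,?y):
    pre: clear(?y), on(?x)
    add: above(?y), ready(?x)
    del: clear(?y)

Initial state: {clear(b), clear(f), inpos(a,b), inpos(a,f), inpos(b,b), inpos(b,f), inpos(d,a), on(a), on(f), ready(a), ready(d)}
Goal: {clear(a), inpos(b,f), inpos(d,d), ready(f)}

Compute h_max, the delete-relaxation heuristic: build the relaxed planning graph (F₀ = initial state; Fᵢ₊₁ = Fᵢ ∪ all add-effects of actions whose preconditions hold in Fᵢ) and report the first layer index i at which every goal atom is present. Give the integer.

F0 = init (11 atoms)
F1 = F0 ∪ {above(b), above(f), clear(a), clear(d), inpos(a,a), inpos(d,d), on(b), ready(f)}  (19 atoms)
goal ⊆ F1  ⇒  h_max = 1

1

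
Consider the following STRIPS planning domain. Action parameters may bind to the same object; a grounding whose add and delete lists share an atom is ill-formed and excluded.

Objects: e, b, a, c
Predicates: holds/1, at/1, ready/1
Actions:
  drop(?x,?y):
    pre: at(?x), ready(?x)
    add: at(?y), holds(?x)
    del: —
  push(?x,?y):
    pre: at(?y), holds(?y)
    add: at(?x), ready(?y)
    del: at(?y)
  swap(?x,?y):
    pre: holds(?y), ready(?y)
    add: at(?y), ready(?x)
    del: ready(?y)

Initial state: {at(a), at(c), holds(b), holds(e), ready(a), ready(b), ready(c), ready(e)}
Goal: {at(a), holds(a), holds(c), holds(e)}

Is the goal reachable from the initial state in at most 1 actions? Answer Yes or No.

No

1. drop(a,e)  →  {at(a), at(c), at(e), holds(a), holds(b), holds(e), ready(a), ready(b), ready(c), ready(e)}
2. drop(c,e)  →  {at(a), at(c), at(e), holds(a), holds(b), holds(c), holds(e), ready(a), ready(b), ready(c), ready(e)}
optimal plan length = 2; 2 > 1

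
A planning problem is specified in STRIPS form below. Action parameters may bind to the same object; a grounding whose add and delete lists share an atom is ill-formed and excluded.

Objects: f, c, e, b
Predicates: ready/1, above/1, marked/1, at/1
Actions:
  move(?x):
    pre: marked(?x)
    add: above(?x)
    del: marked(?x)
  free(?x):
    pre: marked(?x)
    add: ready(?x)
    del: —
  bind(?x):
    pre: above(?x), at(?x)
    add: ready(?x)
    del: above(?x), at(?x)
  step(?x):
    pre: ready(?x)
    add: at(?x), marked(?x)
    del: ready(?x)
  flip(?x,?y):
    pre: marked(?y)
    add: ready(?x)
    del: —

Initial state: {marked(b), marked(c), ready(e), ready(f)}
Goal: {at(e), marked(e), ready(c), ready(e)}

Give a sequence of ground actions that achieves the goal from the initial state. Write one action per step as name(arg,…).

1. free(c)  →  {marked(b), marked(c), ready(c), ready(e), ready(f)}
2. step(e)  →  {at(e), marked(b), marked(c), marked(e), ready(c), ready(f)}
3. free(e)  →  {at(e), marked(b), marked(c), marked(e), ready(c), ready(e), ready(f)}

free(c); step(e); free(e)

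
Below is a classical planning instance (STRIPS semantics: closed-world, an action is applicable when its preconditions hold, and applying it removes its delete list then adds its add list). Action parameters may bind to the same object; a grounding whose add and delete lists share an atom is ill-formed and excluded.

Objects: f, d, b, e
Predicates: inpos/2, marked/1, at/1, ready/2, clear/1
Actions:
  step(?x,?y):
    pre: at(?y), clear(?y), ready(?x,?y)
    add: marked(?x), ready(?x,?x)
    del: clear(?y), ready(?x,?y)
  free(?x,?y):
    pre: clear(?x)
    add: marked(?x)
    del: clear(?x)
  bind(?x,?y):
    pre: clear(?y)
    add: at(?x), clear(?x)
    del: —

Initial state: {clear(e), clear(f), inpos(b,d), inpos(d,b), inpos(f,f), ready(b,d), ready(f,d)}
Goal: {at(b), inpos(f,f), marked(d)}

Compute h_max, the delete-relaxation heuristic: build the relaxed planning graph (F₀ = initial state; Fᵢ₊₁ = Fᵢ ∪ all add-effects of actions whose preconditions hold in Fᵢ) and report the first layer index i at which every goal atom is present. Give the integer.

2

F0 = init (7 atoms)
F1 = F0 ∪ {at(b), at(d), at(e), at(f), clear(b), clear(d), marked(e), marked(f)}  (15 atoms)
F2 = F1 ∪ {marked(b), marked(d), ready(b,b), ready(f,f)}  (19 atoms)
goal ⊆ F2  ⇒  h_max = 2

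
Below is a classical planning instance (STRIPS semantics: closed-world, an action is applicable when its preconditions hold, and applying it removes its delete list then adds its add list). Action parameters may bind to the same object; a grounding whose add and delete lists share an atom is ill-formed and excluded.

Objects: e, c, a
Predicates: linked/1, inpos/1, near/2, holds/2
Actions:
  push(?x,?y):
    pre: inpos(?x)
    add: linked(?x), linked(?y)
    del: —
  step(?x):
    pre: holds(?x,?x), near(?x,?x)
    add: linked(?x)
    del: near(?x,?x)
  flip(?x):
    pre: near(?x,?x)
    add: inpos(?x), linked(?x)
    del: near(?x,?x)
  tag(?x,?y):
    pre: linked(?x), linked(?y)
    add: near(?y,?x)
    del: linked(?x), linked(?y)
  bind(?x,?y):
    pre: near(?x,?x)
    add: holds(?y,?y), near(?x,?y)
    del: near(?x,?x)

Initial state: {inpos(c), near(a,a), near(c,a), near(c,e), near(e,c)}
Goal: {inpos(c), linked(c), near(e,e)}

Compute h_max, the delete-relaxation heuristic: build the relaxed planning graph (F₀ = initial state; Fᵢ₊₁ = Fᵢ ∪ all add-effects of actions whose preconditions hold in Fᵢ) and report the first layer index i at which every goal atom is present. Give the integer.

F0 = init (5 atoms)
F1 = F0 ∪ {holds(c,c), holds(e,e), inpos(a), linked(a), linked(c), linked(e), near(a,c), near(a,e)}  (13 atoms)
F2 = F1 ∪ {near(c,c), near(e,a), near(e,e)}  (16 atoms)
goal ⊆ F2  ⇒  h_max = 2

2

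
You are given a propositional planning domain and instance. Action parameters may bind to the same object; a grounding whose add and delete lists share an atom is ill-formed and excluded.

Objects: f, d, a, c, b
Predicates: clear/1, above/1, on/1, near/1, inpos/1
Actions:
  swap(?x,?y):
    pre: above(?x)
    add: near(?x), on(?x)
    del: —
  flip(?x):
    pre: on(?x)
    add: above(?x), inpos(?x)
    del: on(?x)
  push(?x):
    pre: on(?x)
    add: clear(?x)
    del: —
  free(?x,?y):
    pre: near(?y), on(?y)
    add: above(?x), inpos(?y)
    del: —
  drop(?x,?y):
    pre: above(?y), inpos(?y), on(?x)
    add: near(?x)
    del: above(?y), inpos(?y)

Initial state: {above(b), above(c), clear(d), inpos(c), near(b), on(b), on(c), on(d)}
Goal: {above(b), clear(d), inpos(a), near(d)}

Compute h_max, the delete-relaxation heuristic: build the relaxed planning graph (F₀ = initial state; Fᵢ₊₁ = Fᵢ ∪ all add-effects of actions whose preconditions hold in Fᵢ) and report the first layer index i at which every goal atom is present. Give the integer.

3

F0 = init (8 atoms)
F1 = F0 ∪ {above(a), above(d), above(f), clear(b), clear(c), inpos(b), inpos(d), near(c), near(d)}  (17 atoms)
F2 = F1 ∪ {near(a), near(f), on(a), on(f)}  (21 atoms)
F3 = F2 ∪ {clear(a), clear(f), inpos(a), inpos(f)}  (25 atoms)
goal ⊆ F3  ⇒  h_max = 3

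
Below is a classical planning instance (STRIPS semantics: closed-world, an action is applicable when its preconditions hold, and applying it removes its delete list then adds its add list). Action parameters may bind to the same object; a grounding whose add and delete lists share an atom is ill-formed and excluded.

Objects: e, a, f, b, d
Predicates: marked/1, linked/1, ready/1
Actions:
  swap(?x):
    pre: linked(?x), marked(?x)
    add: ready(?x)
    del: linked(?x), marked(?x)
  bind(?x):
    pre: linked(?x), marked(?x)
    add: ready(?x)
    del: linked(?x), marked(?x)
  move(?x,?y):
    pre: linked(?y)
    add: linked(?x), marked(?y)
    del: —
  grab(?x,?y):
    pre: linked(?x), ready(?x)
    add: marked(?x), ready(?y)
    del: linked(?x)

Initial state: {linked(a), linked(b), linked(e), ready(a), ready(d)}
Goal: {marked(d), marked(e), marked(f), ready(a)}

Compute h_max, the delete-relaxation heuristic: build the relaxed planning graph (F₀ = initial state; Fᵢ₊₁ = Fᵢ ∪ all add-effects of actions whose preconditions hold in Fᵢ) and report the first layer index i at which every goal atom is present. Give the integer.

2

F0 = init (5 atoms)
F1 = F0 ∪ {linked(d), linked(f), marked(a), marked(b), marked(e), ready(b), ready(e), ready(f)}  (13 atoms)
F2 = F1 ∪ {marked(d), marked(f)}  (15 atoms)
goal ⊆ F2  ⇒  h_max = 2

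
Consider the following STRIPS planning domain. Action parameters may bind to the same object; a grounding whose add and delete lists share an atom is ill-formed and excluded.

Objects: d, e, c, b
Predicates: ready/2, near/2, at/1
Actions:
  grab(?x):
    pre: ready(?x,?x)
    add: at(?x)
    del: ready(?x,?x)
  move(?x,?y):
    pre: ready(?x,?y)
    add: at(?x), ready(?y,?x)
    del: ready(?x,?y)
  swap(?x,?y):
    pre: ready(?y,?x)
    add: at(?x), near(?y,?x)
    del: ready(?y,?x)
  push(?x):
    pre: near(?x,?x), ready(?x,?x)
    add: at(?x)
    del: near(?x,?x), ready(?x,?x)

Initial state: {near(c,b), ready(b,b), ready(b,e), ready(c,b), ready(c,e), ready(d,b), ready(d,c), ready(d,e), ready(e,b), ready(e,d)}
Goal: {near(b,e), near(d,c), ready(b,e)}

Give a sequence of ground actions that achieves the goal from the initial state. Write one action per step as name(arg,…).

swap(e,b); move(e,b); swap(c,d)

1. swap(e,b)  →  {at(e), near(b,e), near(c,b), ready(b,b), ready(c,b), ready(c,e), ready(d,b), ready(d,c), ready(d,e), ready(e,b), ready(e,d)}
2. move(e,b)  →  {at(e), near(b,e), near(c,b), ready(b,b), ready(b,e), ready(c,b), ready(c,e), ready(d,b), ready(d,c), ready(d,e), ready(e,d)}
3. swap(c,d)  →  {at(c), at(e), near(b,e), near(c,b), near(d,c), ready(b,b), ready(b,e), ready(c,b), ready(c,e), ready(d,b), ready(d,e), ready(e,d)}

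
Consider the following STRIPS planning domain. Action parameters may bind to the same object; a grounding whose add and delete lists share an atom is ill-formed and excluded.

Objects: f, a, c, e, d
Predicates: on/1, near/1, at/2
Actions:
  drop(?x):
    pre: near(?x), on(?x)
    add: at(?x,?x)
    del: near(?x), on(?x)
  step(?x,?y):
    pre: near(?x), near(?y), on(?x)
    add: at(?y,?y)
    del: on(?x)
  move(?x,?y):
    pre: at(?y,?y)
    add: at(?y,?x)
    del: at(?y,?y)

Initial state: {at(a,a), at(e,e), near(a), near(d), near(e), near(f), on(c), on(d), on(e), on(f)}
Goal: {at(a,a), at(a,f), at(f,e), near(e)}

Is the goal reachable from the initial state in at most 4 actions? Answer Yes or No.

Yes

1. drop(f)  →  {at(a,a), at(e,e), at(f,f), near(a), near(d), near(e), on(c), on(d), on(e)}
2. move(f,a)  →  {at(a,f), at(e,e), at(f,f), near(a), near(d), near(e), on(c), on(d), on(e)}
3. step(e,a)  →  {at(a,a), at(a,f), at(e,e), at(f,f), near(a), near(d), near(e), on(c), on(d)}
4. move(e,f)  →  {at(a,a), at(a,f), at(e,e), at(f,e), near(a), near(d), near(e), on(c), on(d)}
optimal plan length = 4; 4 ≤ 4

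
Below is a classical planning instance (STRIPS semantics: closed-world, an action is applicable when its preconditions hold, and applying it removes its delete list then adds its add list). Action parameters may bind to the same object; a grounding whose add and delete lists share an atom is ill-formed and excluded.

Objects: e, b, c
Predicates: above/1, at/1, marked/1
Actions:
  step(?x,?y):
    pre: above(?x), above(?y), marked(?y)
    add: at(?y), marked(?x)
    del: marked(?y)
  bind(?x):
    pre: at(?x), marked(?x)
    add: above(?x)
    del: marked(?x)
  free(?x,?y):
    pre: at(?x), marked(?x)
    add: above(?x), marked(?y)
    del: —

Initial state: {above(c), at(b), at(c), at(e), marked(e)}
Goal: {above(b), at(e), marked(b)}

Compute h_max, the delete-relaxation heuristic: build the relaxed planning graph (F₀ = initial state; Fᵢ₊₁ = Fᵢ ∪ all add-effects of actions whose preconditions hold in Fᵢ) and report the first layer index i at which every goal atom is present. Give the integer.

F0 = init (5 atoms)
F1 = F0 ∪ {above(e), marked(b), marked(c)}  (8 atoms)
F2 = F1 ∪ {above(b)}  (9 atoms)
goal ⊆ F2  ⇒  h_max = 2

2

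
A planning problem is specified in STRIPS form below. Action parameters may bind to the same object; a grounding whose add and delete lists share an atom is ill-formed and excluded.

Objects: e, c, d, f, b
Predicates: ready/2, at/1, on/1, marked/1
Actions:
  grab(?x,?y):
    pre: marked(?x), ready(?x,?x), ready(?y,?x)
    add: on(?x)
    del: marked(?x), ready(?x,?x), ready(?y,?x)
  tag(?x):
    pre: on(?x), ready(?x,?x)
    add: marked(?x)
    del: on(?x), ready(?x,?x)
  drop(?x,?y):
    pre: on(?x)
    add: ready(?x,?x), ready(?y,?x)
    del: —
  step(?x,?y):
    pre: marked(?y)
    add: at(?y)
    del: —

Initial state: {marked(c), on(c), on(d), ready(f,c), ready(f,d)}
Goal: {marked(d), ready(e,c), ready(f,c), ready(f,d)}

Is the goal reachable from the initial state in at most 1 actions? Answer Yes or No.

No

1. drop(c,e)  →  {marked(c), on(c), on(d), ready(c,c), ready(e,c), ready(f,c), ready(f,d)}
2. drop(d,e)  →  {marked(c), on(c), on(d), ready(c,c), ready(d,d), ready(e,c), ready(e,d), ready(f,c), ready(f,d)}
3. tag(d)  →  {marked(c), marked(d), on(c), ready(c,c), ready(e,c), ready(e,d), ready(f,c), ready(f,d)}
optimal plan length = 3; 3 > 1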